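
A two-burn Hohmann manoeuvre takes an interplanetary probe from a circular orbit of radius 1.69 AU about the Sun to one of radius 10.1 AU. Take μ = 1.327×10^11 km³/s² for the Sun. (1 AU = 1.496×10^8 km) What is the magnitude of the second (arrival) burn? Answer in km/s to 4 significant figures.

Δv₂ = 4.354 km/s

In km: r₁ = 1.69 × 1.496×10^8 = 2.52824×10^8 km; r₂ = 10.1 × 1.496×10^8 = 1.51096×10^9 km.
The Hohmann ellipse has a_t = (r₁ + r₂)/2 = 8.81892×10^8 km.
On the circular orbit at r = 1.51096×10^9 km, v_c = √(μ/r) = 9.3715 km/s.
Transfer-orbit speed at the same r (vis-viva, a = a_t): v_t = √[μ(2/r − 1/a_t)] = 5.0178 km/s.
Δv₂ = |v_t − v_c| = |5.0178 − 9.3715| = 4.354 km/s.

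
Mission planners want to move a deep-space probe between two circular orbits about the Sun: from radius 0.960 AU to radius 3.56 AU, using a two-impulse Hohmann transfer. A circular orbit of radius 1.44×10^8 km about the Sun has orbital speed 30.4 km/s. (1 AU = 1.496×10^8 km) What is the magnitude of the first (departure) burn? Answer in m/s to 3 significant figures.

From the circular-orbit relation v² = μ/r at r = 1.44×10^8 km: μ = v²r = (30.4)² × 1.44×10^8 = 1.33079×10^11 km³/s².
In km: r₁ = 0.960 × 1.496×10^8 = 1.43616×10^8 km; r₂ = 3.56 × 1.496×10^8 = 5.32576×10^8 km.
The Hohmann ellipse has a_t = (r₁ + r₂)/2 = 3.38096×10^8 km.
On the circular orbit at r = 1.43616×10^8 km, v_c = √(μ/r) = 30.4406 km/s.
Transfer-orbit speed at the same r (vis-viva, a = a_t): v_t = √[μ(2/r − 1/a_t)] = 38.2054 km/s.
Δv₁ = |v_t − v_c| = |38.2054 − 30.4406| = 7.765 km/s.

Δv₁ = 7760 m/s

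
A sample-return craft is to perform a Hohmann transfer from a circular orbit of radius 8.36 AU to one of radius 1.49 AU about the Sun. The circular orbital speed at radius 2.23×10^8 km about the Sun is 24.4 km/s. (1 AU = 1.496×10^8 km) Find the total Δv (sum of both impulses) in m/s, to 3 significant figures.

Δv = 12000 m/s

From the circular-orbit relation v² = μ/r at r = 2.23×10^8 km: μ = v²r = (24.4)² × 2.23×10^8 = 1.32765×10^11 km³/s².
In km: r₁ = 8.36 × 1.496×10^8 = 1.250656×10^9 km; r₂ = 1.49 × 1.496×10^8 = 2.22904×10^8 km.
The Hohmann ellipse has a_t = (r₁ + r₂)/2 = 7.3678×10^8 km.
At r₁ the circular-orbit speed is v₁ = √(μ/r₁) = 10.303 km/s.
On the transfer ellipse at r₁, vis-viva gives v_a = √[μ(2/r₁ − 1/a_t)] = 5.6671 km/s.
First burn Δv₁ = |v_a − v₁| = 4.636 km/s.
At r₂, v₂ = √(μ/r₂) = 24.405 km/s.
Transfer-orbit speed at r₂: v_p = √[μ(2/r₂ − 1/a_t)] = 31.797 km/s.
Second burn Δv₂ = |v₂ − v_p| = 7.392 km/s.
Total Δv = Δv₁ + Δv₂ = 12.03 km/s.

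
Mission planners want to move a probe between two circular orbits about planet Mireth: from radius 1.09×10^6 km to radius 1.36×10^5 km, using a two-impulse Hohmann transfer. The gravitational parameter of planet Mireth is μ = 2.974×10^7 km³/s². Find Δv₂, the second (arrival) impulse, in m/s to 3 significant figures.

Δv₂ = 4930 m/s

Transfer-ellipse semi-major axis a_t = (r₁ + r₂)/2 = (1.090×10^6 + 1.360×10^5)/2 = 6.130×10^5 km.
On the circular orbit at r = 1.360×10^5 km, v_c = √(μ/r) = 14.788 km/s.
Vis-viva on the transfer ellipse at r = 1.360×10^5 km gives v_t = √[μ(2/r − 1/a_t)] = 19.719 km/s.
Δv₂ = |v_t − v_c| = |19.719 − 14.788| = 4.931 km/s.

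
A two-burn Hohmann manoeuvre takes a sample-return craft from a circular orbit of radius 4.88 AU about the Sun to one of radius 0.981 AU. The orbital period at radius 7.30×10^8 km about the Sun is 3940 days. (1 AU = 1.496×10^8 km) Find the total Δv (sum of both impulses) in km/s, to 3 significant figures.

Δv = 14.4 km/s

From Kepler's third law T² = 4π²r³/μ at r = 7.30×10^8 km, T = 3940 days = 3940 × 86400 s = 3.40416×10^8 s: μ = 4π²r³/T² = 1.32528×10^11 km³/s².
In km: r₁ = 4.88 × 1.496×10^8 = 7.30048×10^8 km; r₂ = 0.981 × 1.496×10^8 = 1.467576×10^8 km.
Semi-major axis of the transfer orbit: a_t = (7.30048×10^8 + 1.467576×10^8)/2 = 4.384028×10^8 km.
At r₁ the circular-orbit speed is v₁ = √(μ/r₁) = 13.4734 km/s.
On the transfer ellipse at r₁, vis-viva equation gives v_a = √[μ(2/r₁ − 1/a_t)] = 7.79547 km/s.
First burn Δv₁ = |v_a − v₁| = 5.678 km/s.
At r₂, v₂ = √(μ/r₂) = 30.051 km/s.
Transfer-orbit speed at r₂: v_p = √[μ(2/r₂ − 1/a_t)] = 38.779 km/s.
Second burn Δv₂ = |v₂ − v_p| = 8.728 km/s.
Δv = Δv₁ + Δv₂ = 5.678 + 8.728 = 14.41 km/s.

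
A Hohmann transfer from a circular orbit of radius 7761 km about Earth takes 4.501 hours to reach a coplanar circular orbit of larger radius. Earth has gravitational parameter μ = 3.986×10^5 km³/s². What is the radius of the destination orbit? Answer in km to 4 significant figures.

Transfer time t = 4.501 hours = 16203.6 s, and t = π√(a_t³/μ).
So a_t = (μ t²/π²)^(1/3) = (3.986×10^5 × (16203.6)² / π²)^(1/3) = 21970 km.
Since a_t = (r₁ + r₂)/2, r₂ = 2a_t − r₁ = 2×21970 − 7761 = 36179 km.

r₂ = 36180 km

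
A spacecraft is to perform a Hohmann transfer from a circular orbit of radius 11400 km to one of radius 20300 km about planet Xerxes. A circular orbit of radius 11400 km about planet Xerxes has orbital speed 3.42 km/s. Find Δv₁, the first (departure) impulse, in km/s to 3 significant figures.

From the circular-orbit relation v² = μ/r at r = 11400 km: μ = v²r = (3.42)² × 11400 = 1.33339×10^5 km³/s².
The Hohmann ellipse has a_t = (r₁ + r₂)/2 = 15850 km.
On the circular orbit at r = 11400 km, v_c = √(μ/r) = 3.4200 km/s.
Vis-viva on the transfer ellipse at r = 11400 km gives v_t = √[μ(2/r − 1/a_t)] = 3.8704 km/s.
Δv₁ = |v_t − v_c| = |3.8704 − 3.4200| = 0.4504 km/s.

Δv₁ = 0.450 km/s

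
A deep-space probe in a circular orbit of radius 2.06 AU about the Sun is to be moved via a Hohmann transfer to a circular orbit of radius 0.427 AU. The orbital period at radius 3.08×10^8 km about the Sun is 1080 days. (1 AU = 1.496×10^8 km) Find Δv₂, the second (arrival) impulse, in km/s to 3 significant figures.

Δv₂ = 13.1 km/s

From Kepler's third law T² = 4π²r³/μ at r = 3.08×10^8 km, T = 1080 days = 1080 × 86400 s = 9.3312×10^7 s: μ = 4π²r³/T² = 1.32476×10^11 km³/s².
In km: r₁ = 2.06 × 1.496×10^8 = 3.08176×10^8 km; r₂ = 0.427 × 1.496×10^8 = 6.38792×10^7 km.
Semi-major axis of the transfer orbit: a_t = (3.08176×10^8 + 6.38792×10^7)/2 = 1.860276×10^8 km.
Circular speed at r = 6.38792×10^7 km: v_c = √(μ/r) = 45.54 km/s.
Vis-viva on the transfer ellipse at r = 6.38792×10^7 km gives v_t = √[μ(2/r − 1/a_t)] = 58.61 km/s.
Δv₂ = |v_t − v_c| = |58.61 − 45.54| = 13.07 km/s.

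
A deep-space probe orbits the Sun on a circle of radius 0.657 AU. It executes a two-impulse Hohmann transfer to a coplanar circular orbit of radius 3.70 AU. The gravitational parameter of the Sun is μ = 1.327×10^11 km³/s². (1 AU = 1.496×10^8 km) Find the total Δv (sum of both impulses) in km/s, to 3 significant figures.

In km: r₁ = 0.657 × 1.496×10^8 = 9.82872×10^7 km; r₂ = 3.70 × 1.496×10^8 = 5.5352×10^8 km.
Semi-major axis of the transfer orbit: a_t = (9.82872×10^7 + 5.5352×10^8)/2 = 3.259036×10^8 km.
Circular speed at r₁: v₁ = √(μ/r₁) = √(1.327×10^11/9.82872×10^7) = 36.744 km/s.
Transfer-orbit speed at r₁ (v² = μ(2/r − 1/a)): v_p = √[μ(2/r₁ − 1/a_t)] = 47.886 km/s.
First burn Δv₁ = |v_p − v₁| = 11.14 km/s.
Circular speed at r₂: v₂ = √(μ/r₂) = 15.483 km/s.
Transfer-orbit speed at r₂: v_a = √[μ(2/r₂ − 1/a_t)] = 8.5030 km/s.
Second burn Δv₂ = |v₂ − v_a| = 6.980 km/s.
Δv = Δv₁ + Δv₂ = 11.14 + 6.980 = 18.12 km/s.

Δv = 18.1 km/s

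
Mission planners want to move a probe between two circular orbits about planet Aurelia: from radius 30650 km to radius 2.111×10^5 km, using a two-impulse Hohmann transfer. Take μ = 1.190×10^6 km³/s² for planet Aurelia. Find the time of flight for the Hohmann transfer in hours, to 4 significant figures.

t = 33.62 hours

Semi-major axis of the transfer orbit: a_t = (30650 + 2.111×10^5)/2 = 1.20875×10^5 km.
Half the transfer-orbit period gives t = π√(a_t³/μ) = 1.2103×10^5 s.
Converting: 1.2103×10^5 s ÷ 3600 s/hour = 33.62 hours.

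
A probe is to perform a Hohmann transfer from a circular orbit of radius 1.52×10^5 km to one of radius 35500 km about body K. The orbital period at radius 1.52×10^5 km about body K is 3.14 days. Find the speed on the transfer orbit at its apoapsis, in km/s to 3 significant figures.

From Kepler's third law T² = 4π²r³/μ at r = 1.52×10^5 km, T = 3.14 days = 3.14 × 86400 s = 2.71296×10^5 s: μ = 4π²r³/T² = 1.88367×10^6 km³/s².
Semi-major axis of the transfer orbit: a_t = (1.520×10^5 + 35500)/2 = 93750 km.
At apoapsis, r = 1.520×10^5 km.
Vis-viva: v = √[μ(2/r − 1/a_t)] = √[1.88367×10^6 × (2/1.520×10^5 − 1/93750)] = 2.166 km/s.

v = 2.17 km/s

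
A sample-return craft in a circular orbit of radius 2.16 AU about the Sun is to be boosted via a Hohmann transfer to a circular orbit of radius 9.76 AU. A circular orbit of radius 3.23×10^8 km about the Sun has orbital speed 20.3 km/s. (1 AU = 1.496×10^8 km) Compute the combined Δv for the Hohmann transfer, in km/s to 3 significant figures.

From the circular-orbit relation v² = μ/r at r = 3.23×10^8 km: μ = v²r = (20.3)² × 3.23×10^8 = 1.33105×10^11 km³/s².
In km: r₁ = 2.16 × 1.496×10^8 = 3.23136×10^8 km; r₂ = 9.76 × 1.496×10^8 = 1.460096×10^9 km.
The Hohmann ellipse has a_t = (r₁ + r₂)/2 = 8.91616×10^8 km.
Circular speed at r₁: v₁ = √(μ/r₁) = √(1.33105×10^11/3.23136×10^8) = 20.296 km/s.
Transfer-orbit speed at r₁ (vis-viva): v_p = √[μ(2/r₁ − 1/a_t)] = 25.972 km/s.
First burn Δv₁ = |v_p − v₁| = 5.676 km/s.
At r₂, v₂ = √(μ/r₂) = 9.548 km/s.
Transfer-orbit speed at r₂: v_a = √[μ(2/r₂ − 1/a_t)] = 5.748 km/s.
Second burn Δv₂ = |v₂ − v_a| = 3.800 km/s.
Δv = Δv₁ + Δv₂ = 5.676 + 3.800 = 9.476 km/s.

Δv = 9.48 km/s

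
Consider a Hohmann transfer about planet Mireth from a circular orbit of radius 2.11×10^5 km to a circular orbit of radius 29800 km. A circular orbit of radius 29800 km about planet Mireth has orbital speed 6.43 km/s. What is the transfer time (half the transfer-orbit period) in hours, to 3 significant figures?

From the circular-orbit relation v² = μ/r at r = 29800 km: μ = v²r = (6.43)² × 29800 = 1.23208×10^6 km³/s².
Semi-major axis of the transfer orbit: a_t = (2.110×10^5 + 29800)/2 = 1.204×10^5 km.
By Kepler's third law the transfer-orbit period is T = 2π√(a_t³/μ), so t = T/2 = 1.182×10^5 s.
Converting: 1.182×10^5 s ÷ 3600 s/hour = 32.8 hours.

t = 32.8 hours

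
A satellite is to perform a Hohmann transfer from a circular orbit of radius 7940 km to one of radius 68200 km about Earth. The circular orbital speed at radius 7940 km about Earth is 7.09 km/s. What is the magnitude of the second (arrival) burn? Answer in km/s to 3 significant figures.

Δv₂ = 1.31 km/s

From the circular-orbit relation v² = μ/r at r = 7940 km: μ = v²r = (7.09)² × 7940 = 3.99129×10^5 km³/s².
Semi-major axis of the transfer orbit: a_t = (7940 + 68200)/2 = 38070 km.
Circular speed at r = 68200 km: v_c = √(μ/r) = 2.419 km/s.
Vis-viva on the transfer ellipse at r = 68200 km gives v_t = √[μ(2/r − 1/a_t)] = 1.105 km/s.
Δv₂ = |v_t − v_c| = |1.105 − 2.419| = 1.314 km/s.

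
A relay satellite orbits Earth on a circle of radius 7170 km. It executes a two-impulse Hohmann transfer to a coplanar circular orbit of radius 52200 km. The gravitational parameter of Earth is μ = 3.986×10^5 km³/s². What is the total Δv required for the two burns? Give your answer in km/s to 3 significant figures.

The Hohmann ellipse has a_t = (r₁ + r₂)/2 = 29685 km.
Circular speed at r₁: v₁ = √(μ/r₁) = √(3.986×10^5/7170) = 7.456 km/s.
On the transfer ellipse at r₁, vis-viva equation gives v_p = √[μ(2/r₁ − 1/a_t)] = 9.887 km/s.
First burn Δv₁ = |v_p − v₁| = 2.431 km/s.
Circular speed at r₂: v₂ = √(μ/r₂) = 2.763 km/s.
Transfer-orbit speed at r₂: v_a = √[μ(2/r₂ − 1/a_t)] = 1.358 km/s.
Second burn Δv₂ = |v₂ − v_a| = 1.405 km/s.
Total Δv = Δv₁ + Δv₂ = 3.836 km/s.

Δv = 3.84 km/s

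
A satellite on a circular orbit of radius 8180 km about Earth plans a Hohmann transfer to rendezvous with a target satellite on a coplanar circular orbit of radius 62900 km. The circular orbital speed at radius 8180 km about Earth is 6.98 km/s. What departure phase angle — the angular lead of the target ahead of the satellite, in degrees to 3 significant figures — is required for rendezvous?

From the circular-orbit relation v² = μ/r at r = 8180 km: μ = v²r = (6.98)² × 8180 = 3.98533×10^5 km³/s².
The Hohmann ellipse has a_t = (r₁ + r₂)/2 = 35540 km.
The half-period of the transfer ellipse is t = π√(a_t³/μ) = 33340 s.
Target angular speed ω₂ = √(μ/r₂³) = 4.002×10^-5 rad/s.
Angle swept by the target during transfer: ω₂·t = 1.3343 rad = 76.45°.
Arrival is 180° from departure on the ellipse, so φ = 180° − 76.45° = 104°.

φ = 104°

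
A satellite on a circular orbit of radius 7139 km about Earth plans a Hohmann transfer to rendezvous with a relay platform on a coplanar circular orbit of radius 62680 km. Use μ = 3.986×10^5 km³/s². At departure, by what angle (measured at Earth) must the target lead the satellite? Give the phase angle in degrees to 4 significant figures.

φ = 105.2°

Transfer-ellipse semi-major axis a_t = (r₁ + r₂)/2 = (7139 + 62680)/2 = 34909.5 km.
The half-period of the transfer ellipse is t = π√(a_t³/μ) = 32456 s.
Target angular speed ω₂ = √(μ/r₂³) = 4.0232×10^-5 rad/s.
Angle swept by the target during transfer: ω₂·t = 1.3058 rad = 74.82°.
The satellite traverses 180° on the transfer ellipse, so the target must lead by 180° − 74.82° = 105.2°.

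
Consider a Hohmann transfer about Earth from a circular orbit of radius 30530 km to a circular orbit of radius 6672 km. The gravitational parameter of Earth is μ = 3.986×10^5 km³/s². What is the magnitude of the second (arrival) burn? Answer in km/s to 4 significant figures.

The Hohmann ellipse has a_t = (r₁ + r₂)/2 = 18601 km.
Circular speed at r = 6672 km: v_c = √(μ/r) = 7.729 km/s.
Transfer-orbit speed at the same r (vis-viva, a = a_t): v_t = √[μ(2/r − 1/a_t)] = 9.902 km/s.
Δv₂ = |v_t − v_c| = |9.902 − 7.729| = 2.173 km/s.

Δv₂ = 2.173 km/s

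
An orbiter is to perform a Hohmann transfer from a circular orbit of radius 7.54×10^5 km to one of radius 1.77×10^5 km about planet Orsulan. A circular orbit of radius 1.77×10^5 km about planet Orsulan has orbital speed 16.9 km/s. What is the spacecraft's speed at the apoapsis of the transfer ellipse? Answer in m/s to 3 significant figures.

From the circular-orbit relation v² = μ/r at r = 1.77×10^5 km: μ = v²r = (16.9)² × 1.77×10^5 = 5.05530×10^7 km³/s².
Semi-major axis of the transfer orbit: a_t = (7.540×10^5 + 1.770×10^5)/2 = 4.655×10^5 km.
The apoapsis of the transfer ellipse is at r = 7.540×10^5 km.
Applying v² = μ(2/r − 1/a_t): v = 5.049 km/s.

v = 5050 m/s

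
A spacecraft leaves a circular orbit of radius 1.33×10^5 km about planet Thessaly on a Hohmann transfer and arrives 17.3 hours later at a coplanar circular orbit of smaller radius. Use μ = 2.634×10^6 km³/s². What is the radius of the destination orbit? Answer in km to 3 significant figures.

Transfer time t = 17.3 hours = 62280 s, and t = π√(a_t³/μ).
So a_t = (μ t²/π²)^(1/3) = (2.634×10^6 × (62280)² / π²)^(1/3) = 1.0116×10^5 km.
Since a_t = (r₁ + r₂)/2, r₂ = 2a_t − r₁ = 2×1.0116×10^5 − 1.330×10^5 = 69320 km.

r₂ = 69300 km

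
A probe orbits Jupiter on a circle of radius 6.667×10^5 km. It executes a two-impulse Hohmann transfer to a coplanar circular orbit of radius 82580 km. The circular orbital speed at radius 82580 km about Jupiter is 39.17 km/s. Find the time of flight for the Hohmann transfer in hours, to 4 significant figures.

t = 17.78 hours

From the circular-orbit relation v² = μ/r at r = 82580 km: μ = v²r = (39.17)² × 82580 = 1.26702×10^8 km³/s².
Semi-major axis of the transfer orbit: a_t = (6.667×10^5 + 82580)/2 = 3.7464×10^5 km.
By Kepler's third law the transfer-orbit period is T = 2π√(a_t³/μ), so t = T/2 = 64000 s.
Converting: 64000 s ÷ 3600 s/hour = 17.78 hours.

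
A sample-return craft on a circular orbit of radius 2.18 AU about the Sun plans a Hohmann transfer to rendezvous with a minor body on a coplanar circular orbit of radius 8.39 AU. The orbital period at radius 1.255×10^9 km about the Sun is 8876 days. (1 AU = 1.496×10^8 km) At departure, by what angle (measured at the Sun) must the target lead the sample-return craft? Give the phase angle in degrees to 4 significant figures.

From Kepler's third law T² = 4π²r³/μ at r = 1.255×10^9 km, T = 8876 days = 8876 × 86400 s = 7.668864×10^8 s: μ = 4π²r³/T² = 1.32687×10^11 km³/s².
In km: r₁ = 2.18 × 1.496×10^8 = 3.26128×10^8 km; r₂ = 8.39 × 1.496×10^8 = 1.255144×10^9 km.
Semi-major axis of the transfer orbit: a_t = (3.26128×10^8 + 1.255144×10^9)/2 = 7.90636×10^8 km.
The half-period of the transfer ellipse is t = π√(a_t³/μ) = 1.9173×10^8 s.
The target's mean motion on its circular orbit is ω₂ = √(μ/r₂³) = 8.1917×10^-9 rad/s.
Angle swept by the target during transfer: ω₂·t = 1.5706 rad = 89.99°.
The sample-return craft traverses 180° on the transfer ellipse, so the target must lead by 180° − 89.99° = 90.01°.

φ = 90.01°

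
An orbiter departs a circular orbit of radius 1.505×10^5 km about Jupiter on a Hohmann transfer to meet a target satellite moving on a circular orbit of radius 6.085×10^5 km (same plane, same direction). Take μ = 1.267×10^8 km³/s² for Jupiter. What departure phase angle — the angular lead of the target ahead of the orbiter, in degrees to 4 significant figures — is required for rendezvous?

Transfer-ellipse semi-major axis a_t = (r₁ + r₂)/2 = (1.505×10^5 + 6.085×10^5)/2 = 3.795×10^5 km.
Transfer time t = π√(a_t³/μ) = 65250 s.
The target's mean motion on its circular orbit is ω₂ = √(μ/r₂³) = 2.3714×10^-5 rad/s.
Angle swept by the target during transfer: ω₂·t = 1.5473 rad = 88.65°.
The orbiter traverses 180° on the transfer ellipse, so the target must lead by 180° − 88.65° = 91.35°.

φ = 91.35°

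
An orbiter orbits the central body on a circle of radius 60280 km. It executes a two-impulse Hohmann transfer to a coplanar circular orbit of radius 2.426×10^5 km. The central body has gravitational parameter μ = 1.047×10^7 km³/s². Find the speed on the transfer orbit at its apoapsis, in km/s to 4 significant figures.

v = 4.145 km/s

Transfer-ellipse semi-major axis a_t = (r₁ + r₂)/2 = (60280 + 2.426×10^5)/2 = 1.5144×10^5 km.
The apoapsis of the transfer ellipse is at r = 2.426×10^5 km.
Applying v² = μ(2/r − 1/a_t): v = 4.145 km/s.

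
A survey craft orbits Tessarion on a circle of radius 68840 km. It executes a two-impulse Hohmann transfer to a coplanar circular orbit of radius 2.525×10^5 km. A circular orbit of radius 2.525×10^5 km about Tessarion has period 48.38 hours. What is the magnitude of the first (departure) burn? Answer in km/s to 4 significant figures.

From Kepler's third law T² = 4π²r³/μ at r = 2.525×10^5 km, T = 48.38 hours = 48.38 × 3600 s = 1.74168×10^5 s: μ = 4π²r³/T² = 2.09511×10^7 km³/s².
The Hohmann ellipse has a_t = (r₁ + r₂)/2 = 1.6067×10^5 km.
Circular speed at r = 68840 km: v_c = √(μ/r) = 17.4455 km/s.
Vis-viva on the transfer ellipse at r = 68840 km gives v_t = √[μ(2/r − 1/a_t)] = 21.8699 km/s.
Δv₁ = |v_t − v_c| = |21.8699 − 17.4455| = 4.424 km/s.

Δv₁ = 4.424 km/s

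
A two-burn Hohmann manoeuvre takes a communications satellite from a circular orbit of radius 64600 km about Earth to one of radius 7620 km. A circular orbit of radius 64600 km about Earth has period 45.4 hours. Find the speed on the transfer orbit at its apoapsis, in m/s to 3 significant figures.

v = 1140 m/s

From Kepler's third law T² = 4π²r³/μ at r = 64600 km, T = 45.4 hours = 45.4 × 3600 s = 1.6344×10^5 s: μ = 4π²r³/T² = 3.98419×10^5 km³/s².
Semi-major axis of the transfer orbit: a_t = (64600 + 7620)/2 = 36110 km.
At apoapsis, r = 64600 km.
Vis-viva: v = √[μ(2/r − 1/a_t)] = √[3.98419×10^5 × (2/64600 − 1/36110)] = 1.141 km/s.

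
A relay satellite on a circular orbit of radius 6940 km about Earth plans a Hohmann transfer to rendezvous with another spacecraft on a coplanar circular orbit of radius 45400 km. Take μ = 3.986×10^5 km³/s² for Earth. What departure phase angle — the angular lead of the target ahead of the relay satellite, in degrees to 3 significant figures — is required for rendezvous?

Semi-major axis of the transfer orbit: a_t = (6940 + 45400)/2 = 26170 km.
The half-period of the transfer ellipse is t = π√(a_t³/μ) = 21070 s.
The target's mean motion on its circular orbit is ω₂ = √(μ/r₂³) = 6.527×10^-5 rad/s.
Angle swept by the target during transfer: ω₂·t = 1.375 rad = 78.78°.
The relay satellite traverses 180° on the transfer ellipse, so the target must lead by 180° − 78.78° = 101°.

φ = 101°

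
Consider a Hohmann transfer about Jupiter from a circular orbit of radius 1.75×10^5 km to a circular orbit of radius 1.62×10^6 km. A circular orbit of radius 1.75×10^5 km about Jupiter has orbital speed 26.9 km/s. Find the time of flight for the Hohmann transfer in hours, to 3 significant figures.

From the circular-orbit relation v² = μ/r at r = 1.75×10^5 km: μ = v²r = (26.9)² × 1.75×10^5 = 1.26632×10^8 km³/s².
Semi-major axis of the transfer orbit: a_t = (1.750×10^5 + 1.620×10^6)/2 = 8.975×10^5 km.
Transfer time t = π√(a_t³/μ) = π√((8.975×10^5)³ / 1.26632×10^8) = 2.374×10^5 s.
Converting: 2.374×10^5 s ÷ 3600 s/hour = 65.9 hours.

t = 65.9 hours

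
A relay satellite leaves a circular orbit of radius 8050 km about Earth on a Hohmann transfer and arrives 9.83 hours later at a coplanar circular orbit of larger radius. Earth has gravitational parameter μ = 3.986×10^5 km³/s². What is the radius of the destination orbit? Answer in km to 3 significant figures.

r₂ = 65900 km

Transfer time t = 9.83 hours = 35388 s, and t = π√(a_t³/μ).
So a_t = (μ t²/π²)^(1/3) = (3.986×10^5 × (35388)² / π²)^(1/3) = 36981 km.
Since a_t = (r₁ + r₂)/2, r₂ = 2a_t − r₁ = 2×36981 − 8050 = 65912 km.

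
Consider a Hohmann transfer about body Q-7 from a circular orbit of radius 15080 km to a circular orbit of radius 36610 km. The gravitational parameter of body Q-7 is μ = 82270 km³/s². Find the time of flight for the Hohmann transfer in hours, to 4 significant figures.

Semi-major axis of the transfer orbit: a_t = (15080 + 36610)/2 = 25845 km.
By Kepler's third law the transfer-orbit period is T = 2π√(a_t³/μ), so t = T/2 = 45510 s.
Converting: 45510 s ÷ 3600 s/hour = 12.64 hours.

t = 12.64 hours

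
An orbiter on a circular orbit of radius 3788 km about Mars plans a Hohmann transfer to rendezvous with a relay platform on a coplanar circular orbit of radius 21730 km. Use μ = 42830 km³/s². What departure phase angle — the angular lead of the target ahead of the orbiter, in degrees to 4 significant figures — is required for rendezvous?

Semi-major axis of the transfer orbit: a_t = (3788 + 21730)/2 = 12759 km.
Transfer time t = π√(a_t³/μ) = 21878 s.
The target's mean motion on its circular orbit is ω₂ = √(μ/r₂³) = 6.4608×10^-5 rad/s.
Angle swept by the target during transfer: ω₂·t = 1.4135 rad = 80.99°.
The orbiter traverses 180° on the transfer ellipse, so the target must lead by 180° − 80.99° = 99.01°.

φ = 99.01°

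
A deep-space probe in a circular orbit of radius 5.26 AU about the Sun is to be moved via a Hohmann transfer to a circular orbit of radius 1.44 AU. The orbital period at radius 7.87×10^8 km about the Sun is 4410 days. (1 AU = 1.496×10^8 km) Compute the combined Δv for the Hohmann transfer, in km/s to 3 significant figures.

From Kepler's third law T² = 4π²r³/μ at r = 7.87×10^8 km, T = 4410 days = 4410 × 86400 s = 3.81024×10^8 s: μ = 4π²r³/T² = 1.32550×10^11 km³/s².
In km: r₁ = 5.26 × 1.496×10^8 = 7.86896×10^8 km; r₂ = 1.44 × 1.496×10^8 = 2.15424×10^8 km.
Semi-major axis of the transfer orbit: a_t = (7.86896×10^8 + 2.15424×10^8)/2 = 5.0116×10^8 km.
Circular speed at r₁: v₁ = √(μ/r₁) = √(1.32550×10^11/7.86896×10^8) = 12.9787 km/s.
On the transfer ellipse at r₁, v² = μ(2/r − 1/a) gives v_a = √[μ(2/r₁ − 1/a_t)] = 8.50922 km/s.
First burn Δv₁ = |v_a − v₁| = 4.469 km/s.
At r₂, v₂ = √(μ/r₂) = 24.805 km/s.
Transfer-orbit speed at r₂: v_p = √[μ(2/r₂ − 1/a_t)] = 31.082 km/s.
Second burn Δv₂ = |v₂ − v_p| = 6.277 km/s.
Δv = Δv₁ + Δv₂ = 4.469 + 6.277 = 10.75 km/s.

Δv = 10.7 km/s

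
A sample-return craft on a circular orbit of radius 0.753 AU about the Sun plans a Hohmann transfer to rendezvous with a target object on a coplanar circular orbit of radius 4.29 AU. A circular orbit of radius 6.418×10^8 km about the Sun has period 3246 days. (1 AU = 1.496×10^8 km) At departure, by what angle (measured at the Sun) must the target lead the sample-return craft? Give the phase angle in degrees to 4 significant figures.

φ = 98.89°

From Kepler's third law T² = 4π²r³/μ at r = 6.418×10^8 km, T = 3246 days = 3246 × 86400 s = 2.804544×10^8 s: μ = 4π²r³/T² = 1.32689×10^11 km³/s².
In km: r₁ = 0.753 × 1.496×10^8 = 1.126488×10^8 km; r₂ = 4.29 × 1.496×10^8 = 6.41784×10^8 km.
The Hohmann ellipse has a_t = (r₁ + r₂)/2 = 3.772164×10^8 km.
The half-period of the transfer ellipse is t = π√(a_t³/μ) = 6.3186×10^7 s.
The target's mean motion on its circular orbit is ω₂ = √(μ/r₂³) = 2.2404×10^-8 rad/s.
Angle swept by the target during transfer: ω₂·t = 1.4156 rad = 81.11°.
The sample-return craft traverses 180° on the transfer ellipse, so the target must lead by 180° − 81.11° = 98.89°.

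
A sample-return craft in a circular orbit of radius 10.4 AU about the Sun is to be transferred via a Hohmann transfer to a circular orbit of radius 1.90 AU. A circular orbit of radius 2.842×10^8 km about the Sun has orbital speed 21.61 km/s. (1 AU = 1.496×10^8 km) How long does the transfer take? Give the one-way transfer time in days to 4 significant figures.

From the circular-orbit relation v² = μ/r at r = 2.842×10^8 km: μ = v²r = (21.61)² × 2.842×10^8 = 1.32719×10^11 km³/s².
In km: r₁ = 10.4 × 1.496×10^8 = 1.55584×10^9 km; r₂ = 1.90 × 1.496×10^8 = 2.8424×10^8 km.
The Hohmann ellipse has a_t = (r₁ + r₂)/2 = 9.2004×10^8 km.
Transfer time t = π√(a_t³/μ) = π√((9.2004×10^8)³ / 1.32719×10^11) = 2.4065×10^8 s.
Converting: 2.4065×10^8 s ÷ 86400 s/day = 2785 days.

t = 2785 days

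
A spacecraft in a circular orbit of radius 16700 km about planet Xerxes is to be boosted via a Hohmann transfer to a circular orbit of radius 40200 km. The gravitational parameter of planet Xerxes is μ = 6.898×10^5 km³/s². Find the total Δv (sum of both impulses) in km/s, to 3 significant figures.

Δv = 2.18 km/s

Transfer-ellipse semi-major axis a_t = (r₁ + r₂)/2 = (16700 + 40200)/2 = 28450 km.
At r₁ the circular-orbit speed is v₁ = √(μ/r₁) = 6.4269 km/s.
Transfer-orbit speed at r₁ (v² = μ(2/r − 1/a)): v_p = √[μ(2/r₁ − 1/a_t)] = 7.6397 km/s.
First burn Δv₁ = |v_p − v₁| = 1.2128 km/s.
At r₂, v₂ = √(μ/r₂) = 4.14237 km/s.
Transfer-orbit speed at r₂: v_a = √[μ(2/r₂ − 1/a_t)] = 3.17370 km/s.
Second burn Δv₂ = |v₂ − v_a| = 0.96867 km/s.
Total Δv = Δv₁ + Δv₂ = 2.181 km/s.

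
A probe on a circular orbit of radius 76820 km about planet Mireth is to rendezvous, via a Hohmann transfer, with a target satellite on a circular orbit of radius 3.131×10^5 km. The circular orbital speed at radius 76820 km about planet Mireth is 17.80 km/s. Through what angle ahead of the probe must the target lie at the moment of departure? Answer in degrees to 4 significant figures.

From the circular-orbit relation v² = μ/r at r = 76820 km: μ = v²r = (17.80)² × 76820 = 2.43396×10^7 km³/s².
Semi-major axis of the transfer orbit: a_t = (76820 + 3.131×10^5)/2 = 1.9496×10^5 km.
The half-period of the transfer ellipse is t = π√(a_t³/μ) = 54816 s.
The target's mean motion on its circular orbit is ω₂ = √(μ/r₂³) = 2.8160×10^-5 rad/s.
Angle swept by the target during transfer: ω₂·t = 1.5436 rad = 88.44°.
The probe traverses 180° on the transfer ellipse, so the target must lead by 180° − 88.44° = 91.56°.

φ = 91.56°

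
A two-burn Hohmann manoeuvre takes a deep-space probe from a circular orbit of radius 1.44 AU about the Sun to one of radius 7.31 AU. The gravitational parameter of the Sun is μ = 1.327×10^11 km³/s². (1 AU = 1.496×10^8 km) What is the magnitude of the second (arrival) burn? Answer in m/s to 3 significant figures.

In km: r₁ = 1.44 × 1.496×10^8 = 2.15424×10^8 km; r₂ = 7.31 × 1.496×10^8 = 1.093576×10^9 km.
Transfer-ellipse semi-major axis a_t = (r₁ + r₂)/2 = (2.15424×10^8 + 1.093576×10^9)/2 = 6.545×10^8 km.
On the circular orbit at r = 1.093576×10^9 km, v_c = √(μ/r) = 11.016 km/s.
Vis-viva on the transfer ellipse at r = 1.093576×10^9 km gives v_t = √[μ(2/r − 1/a_t)] = 6.3198 km/s.
Δv₂ = |v_t − v_c| = |6.3198 − 11.016| = 4.696 km/s.

Δv₂ = 4700 m/s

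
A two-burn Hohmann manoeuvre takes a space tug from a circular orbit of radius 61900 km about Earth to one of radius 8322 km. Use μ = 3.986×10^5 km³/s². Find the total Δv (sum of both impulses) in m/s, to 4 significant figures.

Δv = 3571 m/s

Semi-major axis of the transfer orbit: a_t = (61900 + 8322)/2 = 35111 km.
Circular speed at r₁: v₁ = √(μ/r₁) = √(3.986×10^5/61900) = 2.5376 km/s.
Transfer-orbit speed at r₁ (vis-viva): v_a = √[μ(2/r₁ − 1/a_t)] = 1.2354 km/s.
First burn Δv₁ = |v_a − v₁| = 1.3022 km/s.
At r₂, v₂ = √(μ/r₂) = 6.9208 km/s.
Transfer-orbit speed at r₂: v_p = √[μ(2/r₂ − 1/a_t)] = 9.1892 km/s.
Second burn Δv₂ = |v₂ − v_p| = 2.2684 km/s.
Δv = Δv₁ + Δv₂ = 1.3022 + 2.2684 = 3.571 km/s.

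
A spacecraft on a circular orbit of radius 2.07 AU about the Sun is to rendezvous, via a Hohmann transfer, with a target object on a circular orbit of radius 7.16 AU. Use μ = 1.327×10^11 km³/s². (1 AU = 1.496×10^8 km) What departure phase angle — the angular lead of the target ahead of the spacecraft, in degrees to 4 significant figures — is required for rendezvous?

In km: r₁ = 2.07 × 1.496×10^8 = 3.09672×10^8 km; r₂ = 7.16 × 1.496×10^8 = 1.071136×10^9 km.
The Hohmann ellipse has a_t = (r₁ + r₂)/2 = 6.90404×10^8 km.
Transfer time t = π√(a_t³/μ) = 1.5645×10^8 s.
Target angular speed ω₂ = √(μ/r₂³) = 1.0391×10^-8 rad/s.
Angle swept by the target during transfer: ω₂·t = 1.6257 rad = 93.15°.
The spacecraft traverses 180° on the transfer ellipse, so the target must lead by 180° − 93.15° = 86.85°.

φ = 86.85°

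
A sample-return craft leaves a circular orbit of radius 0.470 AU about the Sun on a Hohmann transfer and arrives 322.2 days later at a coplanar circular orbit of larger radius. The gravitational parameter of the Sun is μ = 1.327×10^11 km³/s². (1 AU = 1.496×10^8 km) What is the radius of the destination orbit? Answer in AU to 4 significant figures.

r₂ = 2.450 AU

In km: r₁ = 0.470 × 1.496×10^8 = 7.0312×10^7 km.
Transfer time t = 322.2 days = 2.783808×10^7 s, and t = π√(a_t³/μ).
So a_t = (μ t²/π²)^(1/3) = (1.327×10^11 × (2.783808×10^7)² / π²)^(1/3) = 2.1842×10^8 km.
Since a_t = (r₁ + r₂)/2, r₂ = 2a_t − r₁ = 2×2.1842×10^8 − 7.0312×10^7 = 3.66528×10^8 km.
In AU: r₂ = 3.66528×10^8 / 1.496×10^8 = 2.450 AU.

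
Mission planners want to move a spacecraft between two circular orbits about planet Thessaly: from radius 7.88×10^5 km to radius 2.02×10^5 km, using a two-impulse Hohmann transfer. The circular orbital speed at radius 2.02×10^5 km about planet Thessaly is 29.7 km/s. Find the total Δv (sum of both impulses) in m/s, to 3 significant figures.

Δv = 13200 m/s

From the circular-orbit relation v² = μ/r at r = 2.02×10^5 km: μ = v²r = (29.7)² × 2.02×10^5 = 1.78182×10^8 km³/s².
Semi-major axis of the transfer orbit: a_t = (7.880×10^5 + 2.020×10^5)/2 = 4.950×10^5 km.
Circular speed at r₁: v₁ = √(μ/r₁) = √(1.78182×10^8/7.880×10^5) = 15.037 km/s.
On the transfer ellipse at r₁, vis-viva equation gives v_a = √[μ(2/r₁ − 1/a_t)] = 9.6060 km/s.
First burn Δv₁ = |v_a − v₁| = 5.431 km/s.
At r₂, v₂ = √(μ/r₂) = 29.700 km/s.
Transfer-orbit speed at r₂: v_p = √[μ(2/r₂ − 1/a_t)] = 37.473 km/s.
Second burn Δv₂ = |v₂ − v_p| = 7.773 km/s.
Δv = Δv₁ + Δv₂ = 5.431 + 7.773 = 13.20 km/s.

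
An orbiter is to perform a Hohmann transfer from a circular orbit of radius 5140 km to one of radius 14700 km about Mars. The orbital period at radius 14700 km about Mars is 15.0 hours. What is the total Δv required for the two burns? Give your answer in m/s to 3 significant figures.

From Kepler's third law T² = 4π²r³/μ at r = 14700 km, T = 15.0 hours = 15.0 × 3600 s = 54000 s: μ = 4π²r³/T² = 43005.5 km³/s².
Semi-major axis of the transfer orbit: a_t = (5140 + 14700)/2 = 9920 km.
At r₁ the circular-orbit speed is v₁ = √(μ/r₁) = 2.8925 km/s.
On the transfer ellipse at r₁, vis-viva gives v_p = √[μ(2/r₁ − 1/a_t)] = 3.5211 km/s.
First burn Δv₁ = |v_p − v₁| = 0.6286 km/s.
Circular speed at r₂: v₂ = √(μ/r₂) = 1.7104 km/s.
Transfer-orbit speed at r₂: v_a = √[μ(2/r₂ − 1/a_t)] = 1.2312 km/s.
Second burn Δv₂ = |v₂ − v_a| = 0.4792 km/s.
Total Δv = Δv₁ + Δv₂ = 1.108 km/s.

Δv = 1110 m/s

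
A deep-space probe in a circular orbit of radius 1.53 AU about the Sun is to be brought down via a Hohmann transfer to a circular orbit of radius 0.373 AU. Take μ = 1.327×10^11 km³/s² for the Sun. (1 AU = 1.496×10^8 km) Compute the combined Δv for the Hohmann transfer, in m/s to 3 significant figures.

Δv = 22100 m/s

In km: r₁ = 1.53 × 1.496×10^8 = 2.28888×10^8 km; r₂ = 0.373 × 1.496×10^8 = 5.58008×10^7 km.
The Hohmann ellipse has a_t = (r₁ + r₂)/2 = 1.423444×10^8 km.
At r₁ the circular-orbit speed is v₁ = √(μ/r₁) = 24.0782 km/s.
Transfer-orbit speed at r₁ (vis-viva equation): v_a = √[μ(2/r₁ − 1/a_t)] = 15.0756 km/s.
First burn Δv₁ = |v_a − v₁| = 9.003 km/s.
Circular speed at r₂: v₂ = √(μ/r₂) = 48.77 km/s.
Transfer-orbit speed at r₂: v_p = √[μ(2/r₂ − 1/a_t)] = 61.84 km/s.
Second burn Δv₂ = |v₂ − v_p| = 13.07 km/s.
Total Δv = Δv₁ + Δv₂ = 22.07 km/s.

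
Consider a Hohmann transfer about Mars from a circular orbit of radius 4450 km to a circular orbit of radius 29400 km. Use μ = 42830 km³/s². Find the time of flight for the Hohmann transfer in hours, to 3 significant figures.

Semi-major axis of the transfer orbit: a_t = (4450 + 29400)/2 = 16925 km.
By Kepler's third law the transfer-orbit period is T = 2π√(a_t³/μ), so t = T/2 = 33420 s.
Converting: 33420 s ÷ 3600 s/hour = 9.28 hours.

t = 9.28 hours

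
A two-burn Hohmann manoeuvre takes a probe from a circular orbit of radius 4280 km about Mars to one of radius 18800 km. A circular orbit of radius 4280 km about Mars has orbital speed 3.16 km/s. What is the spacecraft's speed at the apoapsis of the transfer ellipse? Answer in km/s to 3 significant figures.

v = 0.918 km/s

From the circular-orbit relation v² = μ/r at r = 4280 km: μ = v²r = (3.16)² × 4280 = 42738.4 km³/s².
The Hohmann ellipse has a_t = (r₁ + r₂)/2 = 11540 km.
The apoapsis of the transfer ellipse is at r = 18800 km.
Applying v² = μ(2/r − 1/a_t): v = 0.9182 km/s.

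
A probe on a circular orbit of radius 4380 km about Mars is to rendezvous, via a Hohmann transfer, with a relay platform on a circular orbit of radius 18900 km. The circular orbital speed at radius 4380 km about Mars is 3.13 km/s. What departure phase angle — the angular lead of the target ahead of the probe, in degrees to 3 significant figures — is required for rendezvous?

From the circular-orbit relation v² = μ/r at r = 4380 km: μ = v²r = (3.13)² × 4380 = 42910.4 km³/s².
The Hohmann ellipse has a_t = (r₁ + r₂)/2 = 11640 km.
The half-period of the transfer ellipse is t = π√(a_t³/μ) = 19046 s.
The target's mean motion on its circular orbit is ω₂ = √(μ/r₂³) = 7.9724×10^-5 rad/s.
Angle swept by the target during transfer: ω₂·t = 1.5184 rad = 87.00°.
Arrival is 180° from departure on the ellipse, so φ = 180° − 87.00° = 93.0°.

φ = 93.0°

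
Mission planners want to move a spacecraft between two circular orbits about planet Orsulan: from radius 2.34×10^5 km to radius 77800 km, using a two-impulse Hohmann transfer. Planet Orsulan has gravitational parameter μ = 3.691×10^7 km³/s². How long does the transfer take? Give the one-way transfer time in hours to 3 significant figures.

The Hohmann ellipse has a_t = (r₁ + r₂)/2 = 1.559×10^5 km.
Transfer time t = π√(a_t³/μ) = π√((1.559×10^5)³ / 3.691×10^7) = 31830 s.
Converting: 31830 s ÷ 3600 s/hour = 8.84 hours.

t = 8.84 hours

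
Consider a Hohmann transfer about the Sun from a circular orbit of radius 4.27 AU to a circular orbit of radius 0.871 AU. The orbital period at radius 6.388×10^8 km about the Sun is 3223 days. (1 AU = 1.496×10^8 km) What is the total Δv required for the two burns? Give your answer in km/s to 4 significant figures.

From Kepler's third law T² = 4π²r³/μ at r = 6.388×10^8 km, T = 3223 days = 3223 × 86400 s = 2.784672×10^8 s: μ = 4π²r³/T² = 1.32711×10^11 km³/s².
In km: r₁ = 4.27 × 1.496×10^8 = 6.38792×10^8 km; r₂ = 0.871 × 1.496×10^8 = 1.303016×10^8 km.
Transfer-ellipse semi-major axis a_t = (r₁ + r₂)/2 = (6.38792×10^8 + 1.303016×10^8)/2 = 3.845468×10^8 km.
Circular speed at r₁: v₁ = √(μ/r₁) = √(1.32711×10^11/6.38792×10^8) = 14.4136 km/s.
Transfer-orbit speed at r₁ (v² = μ(2/r − 1/a)): v_a = √[μ(2/r₁ − 1/a_t)] = 8.39023 km/s.
First burn Δv₁ = |v_a − v₁| = 6.023 km/s.
Circular speed at r₂: v₂ = √(μ/r₂) = 31.91378 km/s.
Transfer-orbit speed at r₂: v_p = √[μ(2/r₂ − 1/a_t)] = 41.13234 km/s.
Second burn Δv₂ = |v₂ − v_p| = 9.219 km/s.
Δv = Δv₁ + Δv₂ = 6.023 + 9.219 = 15.24 km/s.

Δv = 15.24 km/s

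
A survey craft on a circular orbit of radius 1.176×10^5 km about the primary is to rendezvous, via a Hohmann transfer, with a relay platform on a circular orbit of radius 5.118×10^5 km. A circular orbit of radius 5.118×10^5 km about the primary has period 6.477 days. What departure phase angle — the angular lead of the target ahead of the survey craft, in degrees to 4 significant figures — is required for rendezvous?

From Kepler's third law T² = 4π²r³/μ at r = 5.118×10^5 km, T = 6.477 days = 6.477 × 86400 s = 5.596128×10^5 s: μ = 4π²r³/T² = 1.68999×10^7 km³/s².
Semi-major axis of the transfer orbit: a_t = (1.176×10^5 + 5.118×10^5)/2 = 3.147×10^5 km.
The half-period of the transfer ellipse is t = π√(a_t³/μ) = 1.3491×10^5 s.
Target angular speed ω₂ = √(μ/r₂³) = 1.1228×10^-5 rad/s.
Angle swept by the target during transfer: ω₂·t = 1.5148 rad = 86.79°.
The survey craft traverses 180° on the transfer ellipse, so the target must lead by 180° − 86.79° = 93.21°.

φ = 93.21°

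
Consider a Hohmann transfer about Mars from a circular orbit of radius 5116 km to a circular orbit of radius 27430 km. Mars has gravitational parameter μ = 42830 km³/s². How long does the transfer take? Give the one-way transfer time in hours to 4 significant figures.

Semi-major axis of the transfer orbit: a_t = (5116 + 27430)/2 = 16273 km.
By Kepler's third law the transfer-orbit period is T = 2π√(a_t³/μ), so t = T/2 = 31510 s.
Converting: 31510 s ÷ 3600 s/hour = 8.753 hours.

t = 8.753 hours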